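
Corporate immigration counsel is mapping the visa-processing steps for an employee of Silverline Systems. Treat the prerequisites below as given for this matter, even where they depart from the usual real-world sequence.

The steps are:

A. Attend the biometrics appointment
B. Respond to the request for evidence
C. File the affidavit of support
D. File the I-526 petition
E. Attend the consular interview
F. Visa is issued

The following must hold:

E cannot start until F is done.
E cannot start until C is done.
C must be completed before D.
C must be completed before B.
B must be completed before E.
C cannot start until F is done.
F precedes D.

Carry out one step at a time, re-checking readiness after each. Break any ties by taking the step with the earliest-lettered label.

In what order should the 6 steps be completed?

A → F → C → B → D → E

A and F have no prerequisites; A has the earlier label, so A is first.
That leaves F as the only ready step → F.
C needed F, now all done → C.
B and D are both available; B has the earlier label → B.
D and E are both available; D has the earlier label → D.
E is the only step now ready → E.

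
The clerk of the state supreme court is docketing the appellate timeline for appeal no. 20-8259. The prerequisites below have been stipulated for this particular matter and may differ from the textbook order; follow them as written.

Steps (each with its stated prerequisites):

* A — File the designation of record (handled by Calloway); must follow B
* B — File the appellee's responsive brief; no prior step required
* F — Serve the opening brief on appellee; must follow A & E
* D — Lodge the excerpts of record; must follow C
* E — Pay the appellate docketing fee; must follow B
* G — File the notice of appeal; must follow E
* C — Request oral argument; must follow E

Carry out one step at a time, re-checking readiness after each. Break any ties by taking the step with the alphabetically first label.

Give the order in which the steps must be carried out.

B is the only step with nothing outstanding, so it goes first.
A and E are both available; A has the earlier label → A.
That leaves E as the only ready step → E.
C, F and G are all available; C has the earlier label → C.
D now also ready, so the ready set is {D, F, G}; D has the earlier label → D.
Ready: F and G. F has the earlier label → F.
Next only G has its prerequisites met → G.

B, A, E, C, D, F, G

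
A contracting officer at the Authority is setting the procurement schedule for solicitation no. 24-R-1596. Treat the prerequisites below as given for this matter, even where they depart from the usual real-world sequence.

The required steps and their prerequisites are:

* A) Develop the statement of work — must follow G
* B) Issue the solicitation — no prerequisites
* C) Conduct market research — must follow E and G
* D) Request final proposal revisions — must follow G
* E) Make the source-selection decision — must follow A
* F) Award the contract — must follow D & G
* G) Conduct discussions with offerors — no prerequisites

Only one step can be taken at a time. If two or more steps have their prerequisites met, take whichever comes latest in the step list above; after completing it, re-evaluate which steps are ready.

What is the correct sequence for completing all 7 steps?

G, D, F, B, A, E, C

Nothing is required for G and B. G is listed later → G first.
Now D, B and A have their prerequisites met. D is listed later, so D next.
Now F, B and A have their prerequisites met. F is listed later, so F next.
Now B and A have their prerequisites met. B is listed later, so B next.
Next only A has its prerequisites met → A.
E is the only step now ready → E.
Next only C has its prerequisites met → C.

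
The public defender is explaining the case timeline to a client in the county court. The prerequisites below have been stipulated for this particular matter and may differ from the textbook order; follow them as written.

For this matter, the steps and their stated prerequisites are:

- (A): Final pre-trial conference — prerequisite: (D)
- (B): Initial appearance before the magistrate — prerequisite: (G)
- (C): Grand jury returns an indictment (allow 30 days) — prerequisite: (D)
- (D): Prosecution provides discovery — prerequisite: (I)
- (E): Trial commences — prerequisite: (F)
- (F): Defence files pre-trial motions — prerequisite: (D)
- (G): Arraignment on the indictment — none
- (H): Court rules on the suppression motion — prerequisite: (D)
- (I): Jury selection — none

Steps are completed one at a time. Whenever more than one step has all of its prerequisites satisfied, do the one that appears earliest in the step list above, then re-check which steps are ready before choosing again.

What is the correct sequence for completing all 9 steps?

(G) and (I) have no prerequisites; (G) is listed earlier, so (G) is first.
(B) and (I) are both available; (B) is listed earlier → (B).
Next only (I) has its prerequisites met → (I).
(D) needed (I), now all done → (D).
Now (A), (C), (F) and (H) have their prerequisites met. (A) is listed earlier, so (A) next.
Now (C), (F) and (H) have their prerequisites met. (C) is listed earlier, so (C) next.
Ready: (F) and (H). (F) is listed earlier → (F).
(E) now also ready, so the ready set is {(E), (H)}; (E) is listed earlier → (E).
(H) is the only step now ready → (H).

(G), (B), (I), (D), (A), (C), (F), (E), (H)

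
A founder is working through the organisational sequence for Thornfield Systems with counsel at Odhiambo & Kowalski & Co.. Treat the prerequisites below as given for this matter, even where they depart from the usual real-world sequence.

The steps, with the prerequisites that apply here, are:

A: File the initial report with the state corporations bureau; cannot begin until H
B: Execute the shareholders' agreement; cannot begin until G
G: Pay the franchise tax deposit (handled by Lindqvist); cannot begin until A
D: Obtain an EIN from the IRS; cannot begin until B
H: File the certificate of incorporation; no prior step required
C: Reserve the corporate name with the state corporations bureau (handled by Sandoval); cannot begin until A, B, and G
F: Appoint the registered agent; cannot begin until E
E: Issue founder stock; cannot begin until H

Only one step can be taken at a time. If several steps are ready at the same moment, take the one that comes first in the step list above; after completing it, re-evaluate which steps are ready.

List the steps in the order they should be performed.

H → A → G → B → D → C → E → F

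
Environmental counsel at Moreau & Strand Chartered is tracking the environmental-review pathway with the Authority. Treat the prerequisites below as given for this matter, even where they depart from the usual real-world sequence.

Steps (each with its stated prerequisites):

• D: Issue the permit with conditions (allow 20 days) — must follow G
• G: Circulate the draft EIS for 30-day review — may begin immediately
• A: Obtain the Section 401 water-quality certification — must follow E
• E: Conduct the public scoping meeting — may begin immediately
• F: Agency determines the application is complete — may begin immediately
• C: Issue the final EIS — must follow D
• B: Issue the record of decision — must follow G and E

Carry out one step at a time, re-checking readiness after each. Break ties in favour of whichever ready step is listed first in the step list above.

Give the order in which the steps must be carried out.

G D E A F C B

G, E and F have no prerequisites; G is listed earlier, so G is first.
D, E and F are all available; D is listed earlier → D.
E, F and C are all available; E is listed earlier → E.
Ready: A, F, C and B. A is listed earlier → A.
Ready: F, C and B. F is listed earlier → F.
Ready: C and B. C is listed earlier → C.
B needed G and E, now all done → B.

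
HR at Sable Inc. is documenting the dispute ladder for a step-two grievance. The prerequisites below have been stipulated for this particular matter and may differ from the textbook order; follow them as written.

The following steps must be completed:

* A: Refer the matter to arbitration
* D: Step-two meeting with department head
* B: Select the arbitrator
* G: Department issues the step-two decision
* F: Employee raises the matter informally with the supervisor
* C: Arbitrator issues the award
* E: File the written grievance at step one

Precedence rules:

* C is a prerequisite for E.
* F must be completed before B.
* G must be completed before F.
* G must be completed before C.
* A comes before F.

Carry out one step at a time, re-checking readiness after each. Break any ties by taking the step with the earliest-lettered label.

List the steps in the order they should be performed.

A, D and G have no prerequisites; A has the earlier label, so A is first.
Ready: D and G. D has the earlier label → D.
G is the only step now ready → G.
Ready: C and F. C has the earlier label → C.
E now also ready, so the ready set is {E, F}; E has the earlier label → E.
Next only F has its prerequisites met → F.
B needed F, now all done → B.

A, D, G, C, E, F, B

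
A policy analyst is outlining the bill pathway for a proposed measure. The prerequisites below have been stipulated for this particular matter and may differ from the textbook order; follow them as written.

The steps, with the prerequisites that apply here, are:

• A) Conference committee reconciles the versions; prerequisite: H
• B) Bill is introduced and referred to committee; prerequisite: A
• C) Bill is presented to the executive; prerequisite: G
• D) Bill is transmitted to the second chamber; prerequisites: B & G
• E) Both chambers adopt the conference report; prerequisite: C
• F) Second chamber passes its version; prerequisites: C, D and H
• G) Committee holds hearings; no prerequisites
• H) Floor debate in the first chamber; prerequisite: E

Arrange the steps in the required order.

Only G has no prerequisites, so it is first.
That leaves C as the only ready step → C.
E is the only step now ready → E.
H is the only step now ready → H.
Next only A has its prerequisites met → A.
B needed A, now all done → B.
D needed B and G, now all done → D.
F is the only step now ready → F.

G → C → E → H → A → B → D → F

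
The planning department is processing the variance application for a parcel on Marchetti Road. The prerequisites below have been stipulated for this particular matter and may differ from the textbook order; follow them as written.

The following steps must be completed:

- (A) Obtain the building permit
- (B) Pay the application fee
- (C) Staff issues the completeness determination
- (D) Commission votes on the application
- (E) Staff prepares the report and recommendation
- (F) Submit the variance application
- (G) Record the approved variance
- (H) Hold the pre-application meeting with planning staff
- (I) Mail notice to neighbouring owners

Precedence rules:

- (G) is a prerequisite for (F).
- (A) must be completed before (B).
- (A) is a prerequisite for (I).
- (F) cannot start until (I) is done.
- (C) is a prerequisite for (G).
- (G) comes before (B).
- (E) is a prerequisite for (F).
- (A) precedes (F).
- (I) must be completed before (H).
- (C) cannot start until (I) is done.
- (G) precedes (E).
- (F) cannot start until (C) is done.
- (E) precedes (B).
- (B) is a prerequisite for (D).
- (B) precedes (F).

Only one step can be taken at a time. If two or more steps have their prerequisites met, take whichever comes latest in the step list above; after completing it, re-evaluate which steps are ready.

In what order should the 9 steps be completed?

(A), (I), (H), (C), (G), (E), (B), (F), (D)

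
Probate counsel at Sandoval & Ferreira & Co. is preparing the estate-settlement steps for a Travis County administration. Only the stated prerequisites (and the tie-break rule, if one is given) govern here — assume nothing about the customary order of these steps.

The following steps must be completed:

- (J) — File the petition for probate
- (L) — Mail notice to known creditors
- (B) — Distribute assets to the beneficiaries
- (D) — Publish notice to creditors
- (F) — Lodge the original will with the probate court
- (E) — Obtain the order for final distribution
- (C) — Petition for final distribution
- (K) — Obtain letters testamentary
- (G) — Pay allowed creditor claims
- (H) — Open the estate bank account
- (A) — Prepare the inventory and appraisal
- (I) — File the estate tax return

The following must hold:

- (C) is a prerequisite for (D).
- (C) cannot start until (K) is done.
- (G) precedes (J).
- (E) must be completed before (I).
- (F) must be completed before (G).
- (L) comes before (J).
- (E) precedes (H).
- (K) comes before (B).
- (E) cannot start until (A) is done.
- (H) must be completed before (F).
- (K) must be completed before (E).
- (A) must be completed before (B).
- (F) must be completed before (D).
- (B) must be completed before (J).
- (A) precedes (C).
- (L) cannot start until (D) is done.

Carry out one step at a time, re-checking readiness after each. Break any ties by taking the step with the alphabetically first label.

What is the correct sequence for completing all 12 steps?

Nothing is required for (A) and (K). (A) has the earlier label → (A) first.
That leaves (K) as the only ready step → (K).
Now (B), (C) and (E) have their prerequisites met. (B) has the earlier label, so (B) next.
(C) and (E) are both available; (C) has the earlier label → (C).
Next only (E) has its prerequisites met → (E).
Now (H) and (I) have their prerequisites met. (H) has the earlier label, so (H) next.
(F) now also ready, so the ready set is {(F), (I)}; (F) has the earlier label → (F).
Now (D), (G) and (I) have their prerequisites met. (D) has the earlier label, so (D) next.
Ready: (G), (I) and (L). (G) has the earlier label → (G).
(I) and (L) are both available; (I) has the earlier label → (I).
Next only (L) has its prerequisites met → (L).
Next only (J) has its prerequisites met → (J).

(A), (K), (B), (C), (E), (H), (F), (D), (G), (I), (L), (J)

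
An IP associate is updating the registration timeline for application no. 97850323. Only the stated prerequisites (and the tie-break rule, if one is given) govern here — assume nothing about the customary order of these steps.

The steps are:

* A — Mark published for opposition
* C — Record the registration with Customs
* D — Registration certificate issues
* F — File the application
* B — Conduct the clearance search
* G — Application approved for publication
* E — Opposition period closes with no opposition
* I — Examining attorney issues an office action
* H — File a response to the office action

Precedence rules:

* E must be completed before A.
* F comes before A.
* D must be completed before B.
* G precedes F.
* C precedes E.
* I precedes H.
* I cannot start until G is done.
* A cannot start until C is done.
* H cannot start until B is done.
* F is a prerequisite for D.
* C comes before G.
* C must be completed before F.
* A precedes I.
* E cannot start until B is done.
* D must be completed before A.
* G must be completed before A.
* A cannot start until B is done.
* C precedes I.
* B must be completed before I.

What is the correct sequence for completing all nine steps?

C G F D B E A I H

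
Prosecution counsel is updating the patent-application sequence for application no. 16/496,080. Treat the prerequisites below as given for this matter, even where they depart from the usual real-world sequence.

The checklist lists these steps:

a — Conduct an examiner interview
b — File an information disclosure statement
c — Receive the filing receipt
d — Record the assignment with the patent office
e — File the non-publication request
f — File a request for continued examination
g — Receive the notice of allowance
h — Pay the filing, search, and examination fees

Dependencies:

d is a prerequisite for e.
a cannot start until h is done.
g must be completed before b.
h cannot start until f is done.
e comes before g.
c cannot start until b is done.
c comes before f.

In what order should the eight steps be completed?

d, e, g, b, c, f, h, a

Only d has no prerequisites, so it is first.
That leaves e as the only ready step → e.
That leaves g as the only ready step → g.
b needed g, now all done → b.
c needed b, now all done → c.
f needed c, now all done → f.
h is the only step now ready → h.
That leaves a as the only ready step → a.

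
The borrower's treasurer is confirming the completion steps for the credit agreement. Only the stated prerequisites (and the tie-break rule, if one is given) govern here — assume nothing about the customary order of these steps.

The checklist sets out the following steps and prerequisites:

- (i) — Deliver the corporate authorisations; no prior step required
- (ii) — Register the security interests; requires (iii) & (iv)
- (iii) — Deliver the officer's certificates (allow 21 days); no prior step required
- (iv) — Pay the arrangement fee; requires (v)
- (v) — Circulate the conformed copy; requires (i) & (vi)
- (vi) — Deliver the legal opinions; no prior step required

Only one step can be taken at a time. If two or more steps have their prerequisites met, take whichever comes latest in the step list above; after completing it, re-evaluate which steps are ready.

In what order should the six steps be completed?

(vi) (iii) (i) (v) (iv) (ii)

Nothing is required for (vi), (iii) and (i). (vi) is listed later → (vi) first.
Now (iii) and (i) have their prerequisites met. (iii) is listed later, so (iii) next.
Next only (i) has its prerequisites met → (i).
(v) needed (vi) and (i), now all done → (v).
(iv) needed (v), now all done → (iv).
Next only (ii) has its prerequisites met → (ii).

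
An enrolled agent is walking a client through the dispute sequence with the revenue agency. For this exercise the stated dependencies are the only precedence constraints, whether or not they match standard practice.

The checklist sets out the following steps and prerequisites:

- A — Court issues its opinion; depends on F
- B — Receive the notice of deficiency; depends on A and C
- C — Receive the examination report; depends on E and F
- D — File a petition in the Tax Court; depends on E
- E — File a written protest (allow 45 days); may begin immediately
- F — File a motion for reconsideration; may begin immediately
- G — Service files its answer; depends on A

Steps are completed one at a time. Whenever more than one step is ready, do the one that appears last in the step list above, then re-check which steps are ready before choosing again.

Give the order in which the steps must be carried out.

F E D C A G B

F and E have no prerequisites; F is listed later, so F is first.
Now E and A have their prerequisites met. E is listed later, so E next.
Ready: D, C and A. D is listed later → D.
Now C and A have their prerequisites met. C is listed later, so C next.
A needed F, now all done → A.
G and B are both available; G is listed later → G.
B needed C and A, now all done → B.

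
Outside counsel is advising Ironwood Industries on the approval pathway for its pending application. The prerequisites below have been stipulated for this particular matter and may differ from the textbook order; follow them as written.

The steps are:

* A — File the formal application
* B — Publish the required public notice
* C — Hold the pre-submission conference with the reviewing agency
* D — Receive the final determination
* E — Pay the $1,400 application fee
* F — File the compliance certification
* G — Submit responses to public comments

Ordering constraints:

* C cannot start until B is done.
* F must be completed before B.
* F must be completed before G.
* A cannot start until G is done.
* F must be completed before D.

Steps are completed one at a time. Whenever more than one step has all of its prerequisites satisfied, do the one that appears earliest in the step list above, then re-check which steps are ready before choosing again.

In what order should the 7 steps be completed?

E, F, B, C, D, G, A

Nothing is required for E and F. E is listed earlier → E first.
Next only F has its prerequisites met → F.
B, D and G are all available; B is listed earlier → B.
C now also ready, so the ready set is {C, D, G}; C is listed earlier → C.
D and G are both available; D is listed earlier → D.
G needed F, now all done → G.
That leaves A as the only ready step → A.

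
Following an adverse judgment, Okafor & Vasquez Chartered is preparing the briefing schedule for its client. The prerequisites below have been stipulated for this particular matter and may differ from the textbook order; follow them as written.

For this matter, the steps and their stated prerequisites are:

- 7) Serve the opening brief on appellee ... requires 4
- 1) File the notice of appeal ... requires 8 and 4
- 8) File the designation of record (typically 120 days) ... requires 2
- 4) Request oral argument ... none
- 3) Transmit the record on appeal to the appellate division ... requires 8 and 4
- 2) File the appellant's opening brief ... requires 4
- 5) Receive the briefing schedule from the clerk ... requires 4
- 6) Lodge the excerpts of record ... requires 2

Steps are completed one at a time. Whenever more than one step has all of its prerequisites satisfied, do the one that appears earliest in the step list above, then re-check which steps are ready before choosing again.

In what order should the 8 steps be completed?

Only 4 has no prerequisites, so it is first.
Now 7, 2 and 5 have their prerequisites met. 7 is listed earlier, so 7 next.
2 and 5 are both available; 2 is listed earlier → 2.
Ready: 8, 5 and 6. 8 is listed earlier → 8.
Ready: 1, 3, 5 and 6. 1 is listed earlier → 1.
3, 5 and 6 are all available; 3 is listed earlier → 3.
Ready: 5 and 6. 5 is listed earlier → 5.
6 needed 2, now all done → 6.

4 → 7 → 2 → 8 → 1 → 3 → 5 → 6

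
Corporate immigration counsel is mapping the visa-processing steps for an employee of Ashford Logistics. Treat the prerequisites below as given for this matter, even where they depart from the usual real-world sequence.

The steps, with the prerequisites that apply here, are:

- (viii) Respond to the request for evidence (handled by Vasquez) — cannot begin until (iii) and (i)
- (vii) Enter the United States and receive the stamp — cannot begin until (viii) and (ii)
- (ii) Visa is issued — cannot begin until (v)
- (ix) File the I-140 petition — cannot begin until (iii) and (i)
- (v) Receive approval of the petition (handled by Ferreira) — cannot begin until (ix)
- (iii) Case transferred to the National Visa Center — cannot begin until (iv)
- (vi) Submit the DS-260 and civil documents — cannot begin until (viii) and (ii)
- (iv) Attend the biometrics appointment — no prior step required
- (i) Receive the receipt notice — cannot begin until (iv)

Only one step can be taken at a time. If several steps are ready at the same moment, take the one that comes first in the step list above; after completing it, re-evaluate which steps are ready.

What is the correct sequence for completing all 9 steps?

(iv), (iii), (i), (viii), (ix), (v), (ii), (vii), (vi)

(iv) is the only step with nothing outstanding, so it goes first.
(iii) and (i) are both available; (iii) is listed earlier → (iii).
(i) is the only step now ready → (i).
Now (viii) and (ix) have their prerequisites met. (viii) is listed earlier, so (viii) next.
(ix) needed (iii) and (i), now all done → (ix).
(v) needed (ix), now all done → (v).
That leaves (ii) as the only ready step → (ii).
(vii) and (vi) are both available; (vii) is listed earlier → (vii).
(vi) needed (viii) and (ii), now all done → (vi).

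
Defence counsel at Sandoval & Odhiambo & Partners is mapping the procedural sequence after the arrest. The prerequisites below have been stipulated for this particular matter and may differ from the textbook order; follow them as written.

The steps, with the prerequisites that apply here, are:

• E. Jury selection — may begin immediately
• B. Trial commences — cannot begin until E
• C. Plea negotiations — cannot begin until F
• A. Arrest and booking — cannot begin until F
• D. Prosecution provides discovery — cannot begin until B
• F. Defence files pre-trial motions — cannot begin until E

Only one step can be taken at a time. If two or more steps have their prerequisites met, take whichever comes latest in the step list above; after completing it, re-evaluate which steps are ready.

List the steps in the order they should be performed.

E, F, A, C, B, D

Only E has no prerequisites, so it is first.
Now F and B have their prerequisites met. F is listed later, so F next.
A and C now also ready, so the ready set is {A, C, B}; A is listed later → A.
C and B are both available; C is listed later → C.
B needed E, now all done → B.
D needed B, now all done → D.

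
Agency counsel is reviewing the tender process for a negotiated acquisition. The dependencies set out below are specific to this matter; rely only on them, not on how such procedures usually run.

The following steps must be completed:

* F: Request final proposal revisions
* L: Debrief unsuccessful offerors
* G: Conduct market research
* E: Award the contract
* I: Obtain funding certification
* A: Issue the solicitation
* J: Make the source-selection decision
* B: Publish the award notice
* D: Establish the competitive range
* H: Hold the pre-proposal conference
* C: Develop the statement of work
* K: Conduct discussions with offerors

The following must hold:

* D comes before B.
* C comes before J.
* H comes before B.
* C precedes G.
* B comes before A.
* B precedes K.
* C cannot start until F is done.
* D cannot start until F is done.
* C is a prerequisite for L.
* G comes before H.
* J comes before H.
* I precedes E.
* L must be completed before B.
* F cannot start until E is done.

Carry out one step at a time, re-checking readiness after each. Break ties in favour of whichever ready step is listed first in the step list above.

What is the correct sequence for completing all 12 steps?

I has no prerequisites → I first.
E needed I, now all done → E.
That leaves F as the only ready step → F.
Ready: D and C. D is listed earlier → D.
Next only C has its prerequisites met → C.
Ready: L, G and J. L is listed earlier → L.
Now G and J have their prerequisites met. G is listed earlier, so G next.
Next only J has its prerequisites met → J.
Next only H has its prerequisites met → H.
B needed L, D and H, now all done → B.
Ready: A and K. A is listed earlier → A.
K is the only step now ready → K.

I, E, F, D, C, L, G, J, H, B, A, K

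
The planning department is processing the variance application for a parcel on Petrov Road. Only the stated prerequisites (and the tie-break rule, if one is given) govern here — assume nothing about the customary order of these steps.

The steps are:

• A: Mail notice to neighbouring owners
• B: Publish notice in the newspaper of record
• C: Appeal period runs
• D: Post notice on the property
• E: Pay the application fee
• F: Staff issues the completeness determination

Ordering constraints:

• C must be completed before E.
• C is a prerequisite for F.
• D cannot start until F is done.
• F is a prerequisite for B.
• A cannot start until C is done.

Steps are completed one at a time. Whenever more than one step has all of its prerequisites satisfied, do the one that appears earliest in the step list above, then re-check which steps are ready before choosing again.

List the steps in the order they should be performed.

C is the only step with nothing outstanding, so it goes first.
Now A, E and F have their prerequisites met. A is listed earlier, so A next.
Ready: E and F. E is listed earlier → E.
F needed C, now all done → F.
Ready: B and D. B is listed earlier → B.
D needed F, now all done → D.

C → A → E → F → B → D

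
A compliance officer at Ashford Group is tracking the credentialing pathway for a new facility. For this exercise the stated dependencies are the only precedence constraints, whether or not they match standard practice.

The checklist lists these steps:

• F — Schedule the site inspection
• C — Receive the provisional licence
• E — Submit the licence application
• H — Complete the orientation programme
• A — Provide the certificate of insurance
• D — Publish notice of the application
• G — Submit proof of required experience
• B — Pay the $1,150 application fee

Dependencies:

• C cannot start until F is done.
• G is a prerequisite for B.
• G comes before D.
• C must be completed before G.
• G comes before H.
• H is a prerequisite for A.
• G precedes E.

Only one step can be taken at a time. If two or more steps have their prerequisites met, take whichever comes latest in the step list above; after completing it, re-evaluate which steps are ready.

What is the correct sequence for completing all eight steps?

Only F has no prerequisites, so it is first.
C is the only step now ready → C.
G needed C, now all done → G.
Ready: B, D, H and E. B is listed later → B.
D, H and E are all available; D is listed later → D.
Ready: H and E. H is listed later → H.
Ready: A and E. A is listed later → A.
E is the only step now ready → E.

F → C → G → B → D → H → A → E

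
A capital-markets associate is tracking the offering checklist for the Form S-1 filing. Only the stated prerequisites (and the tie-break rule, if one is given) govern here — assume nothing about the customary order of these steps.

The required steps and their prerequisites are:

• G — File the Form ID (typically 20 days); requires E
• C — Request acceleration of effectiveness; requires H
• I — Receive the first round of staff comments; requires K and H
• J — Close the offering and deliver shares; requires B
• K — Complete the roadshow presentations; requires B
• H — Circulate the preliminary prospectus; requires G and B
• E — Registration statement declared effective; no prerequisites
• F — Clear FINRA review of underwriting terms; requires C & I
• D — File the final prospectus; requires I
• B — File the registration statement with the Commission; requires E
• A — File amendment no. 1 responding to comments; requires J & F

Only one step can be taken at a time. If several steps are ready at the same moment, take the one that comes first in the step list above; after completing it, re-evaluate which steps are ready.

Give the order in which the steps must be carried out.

E, G, B, J, K, H, C, I, F, D, A

E is the only step with nothing outstanding, so it goes first.
G and B are both available; G is listed earlier → G.
That leaves B as the only ready step → B.
Now J, K and H have their prerequisites met. J is listed earlier, so J next.
K and H are both available; K is listed earlier → K.
H needed G and B, now all done → H.
C and I are both available; C is listed earlier → C.
Next only I has its prerequisites met → I.
Ready: F and D. F is listed earlier → F.
Now D and A have their prerequisites met. D is listed earlier, so D next.
A needed J and F, now all done → A.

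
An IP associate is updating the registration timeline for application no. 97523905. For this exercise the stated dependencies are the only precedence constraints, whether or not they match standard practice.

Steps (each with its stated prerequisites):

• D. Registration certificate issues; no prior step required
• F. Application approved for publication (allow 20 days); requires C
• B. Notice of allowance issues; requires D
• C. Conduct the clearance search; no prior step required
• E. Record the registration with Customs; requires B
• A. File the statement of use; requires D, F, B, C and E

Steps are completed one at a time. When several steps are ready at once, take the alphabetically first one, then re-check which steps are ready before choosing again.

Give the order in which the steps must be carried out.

C, D, B, E, F, A

Nothing is required for C and D. C has the earlier label → C first.
D and F are both available; D has the earlier label → D.
B now also ready, so the ready set is {B, F}; B has the earlier label → B.
Now E and F have their prerequisites met. E has the earlier label, so E next.
F is the only step now ready → F.
Next only A has its prerequisites met → A.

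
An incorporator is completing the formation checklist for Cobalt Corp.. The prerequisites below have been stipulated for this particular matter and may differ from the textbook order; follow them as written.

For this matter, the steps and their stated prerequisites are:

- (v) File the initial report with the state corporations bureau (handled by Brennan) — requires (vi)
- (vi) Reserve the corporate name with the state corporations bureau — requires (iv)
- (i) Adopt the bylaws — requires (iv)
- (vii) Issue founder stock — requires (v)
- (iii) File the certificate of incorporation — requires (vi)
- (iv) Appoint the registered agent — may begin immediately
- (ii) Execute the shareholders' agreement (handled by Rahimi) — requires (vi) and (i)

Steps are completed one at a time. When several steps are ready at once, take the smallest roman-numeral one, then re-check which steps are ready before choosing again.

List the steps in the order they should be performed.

(iv), (i), (vi), (ii), (iii), (v), (vii)

Only (iv) has no prerequisites, so it is first.
Now (i) and (vi) have their prerequisites met. (i) has the earlier label, so (i) next.
(vi) needed (iv), now all done → (vi).
(ii), (iii) and (v) are all available; (ii) has the earlier label → (ii).
Ready: (iii) and (v). (iii) has the earlier label → (iii).
(v) needed (vi), now all done → (v).
Next only (vii) has its prerequisites met → (vii).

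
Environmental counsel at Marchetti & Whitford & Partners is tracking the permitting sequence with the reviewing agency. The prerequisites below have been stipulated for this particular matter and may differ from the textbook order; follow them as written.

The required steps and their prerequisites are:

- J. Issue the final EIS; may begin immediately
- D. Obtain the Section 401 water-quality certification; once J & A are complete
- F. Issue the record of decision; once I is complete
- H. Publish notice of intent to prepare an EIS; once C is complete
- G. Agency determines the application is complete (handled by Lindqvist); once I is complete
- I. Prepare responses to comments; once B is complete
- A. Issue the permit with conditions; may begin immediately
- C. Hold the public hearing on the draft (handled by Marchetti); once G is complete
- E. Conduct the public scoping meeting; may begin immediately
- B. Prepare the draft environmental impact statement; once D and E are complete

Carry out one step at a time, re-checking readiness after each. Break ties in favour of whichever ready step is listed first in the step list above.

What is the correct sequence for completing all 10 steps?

J A D E B I F G C H

J, A and E have no prerequisites; J is listed earlier, so J is first.
Now A and E have their prerequisites met. A is listed earlier, so A next.
Ready: D and E. D is listed earlier → D.
Next only E has its prerequisites met → E.
B is the only step now ready → B.
I needed B, now all done → I.
Ready: F and G. F is listed earlier → F.
G is the only step now ready → G.
C needed G, now all done → C.
H needed C, now all done → H.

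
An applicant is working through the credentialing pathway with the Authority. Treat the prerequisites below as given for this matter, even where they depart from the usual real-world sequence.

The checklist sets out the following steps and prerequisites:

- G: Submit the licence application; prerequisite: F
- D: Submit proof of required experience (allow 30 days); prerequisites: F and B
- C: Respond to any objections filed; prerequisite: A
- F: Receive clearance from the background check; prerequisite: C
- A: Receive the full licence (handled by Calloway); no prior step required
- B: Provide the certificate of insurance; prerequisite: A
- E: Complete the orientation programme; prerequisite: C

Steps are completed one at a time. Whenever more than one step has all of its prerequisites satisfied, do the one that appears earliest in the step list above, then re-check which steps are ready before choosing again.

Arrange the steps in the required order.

A is the only step with nothing outstanding, so it goes first.
Ready: C and B. C is listed earlier → C.
F, B and E are all available; F is listed earlier → F.
G now also ready, so the ready set is {G, B, E}; G is listed earlier → G.
Ready: B and E. B is listed earlier → B.
D now also ready, so the ready set is {D, E}; D is listed earlier → D.
That leaves E as the only ready step → E.

A, C, F, G, B, D, E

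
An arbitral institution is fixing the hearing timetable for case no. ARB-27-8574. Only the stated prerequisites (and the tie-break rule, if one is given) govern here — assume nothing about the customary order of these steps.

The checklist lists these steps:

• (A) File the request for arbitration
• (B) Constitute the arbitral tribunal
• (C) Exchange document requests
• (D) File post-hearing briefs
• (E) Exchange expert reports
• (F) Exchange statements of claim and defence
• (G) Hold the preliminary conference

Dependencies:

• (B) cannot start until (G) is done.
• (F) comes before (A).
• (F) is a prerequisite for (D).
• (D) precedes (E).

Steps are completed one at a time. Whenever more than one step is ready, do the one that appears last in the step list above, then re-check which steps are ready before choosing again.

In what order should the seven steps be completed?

(G), (F) and (C) have no prerequisites; (G) is listed later, so (G) is first.
Now (F), (C) and (B) have their prerequisites met. (F) is listed later, so (F) next.
(D) and (A) now also ready, so the ready set is {(D), (C), (B), (A)}; (D) is listed later → (D).
(E) now also ready, so the ready set is {(E), (C), (B), (A)}; (E) is listed later → (E).
Ready: (C), (B) and (A). (C) is listed later → (C).
(B) and (A) are both available; (B) is listed later → (B).
Next only (A) has its prerequisites met → (A).

(G), (F), (D), (E), (C), (B), (A)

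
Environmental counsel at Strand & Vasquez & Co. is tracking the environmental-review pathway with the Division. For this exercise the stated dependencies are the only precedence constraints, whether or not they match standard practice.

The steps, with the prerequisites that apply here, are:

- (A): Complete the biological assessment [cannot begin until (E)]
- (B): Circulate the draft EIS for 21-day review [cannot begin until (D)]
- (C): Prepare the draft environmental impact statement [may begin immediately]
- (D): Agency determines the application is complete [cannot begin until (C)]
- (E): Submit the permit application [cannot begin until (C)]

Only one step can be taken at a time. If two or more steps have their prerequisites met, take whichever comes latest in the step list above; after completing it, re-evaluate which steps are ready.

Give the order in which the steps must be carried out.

(C), (E), (D), (B), (A)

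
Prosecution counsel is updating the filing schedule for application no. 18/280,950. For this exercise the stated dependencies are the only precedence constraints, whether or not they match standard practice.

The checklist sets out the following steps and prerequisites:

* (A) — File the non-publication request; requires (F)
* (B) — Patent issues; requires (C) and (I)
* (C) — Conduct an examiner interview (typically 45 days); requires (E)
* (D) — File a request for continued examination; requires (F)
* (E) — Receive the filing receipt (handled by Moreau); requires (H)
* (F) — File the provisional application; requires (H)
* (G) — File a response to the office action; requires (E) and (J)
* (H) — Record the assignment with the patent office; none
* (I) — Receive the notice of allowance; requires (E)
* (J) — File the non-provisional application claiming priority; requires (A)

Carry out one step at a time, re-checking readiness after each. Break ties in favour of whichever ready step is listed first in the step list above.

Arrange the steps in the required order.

(H), (E), (C), (F), (A), (D), (I), (B), (J), (G)

(H) is the only step with nothing outstanding, so it goes first.
Now (E) and (F) have their prerequisites met. (E) is listed earlier, so (E) next.
Now (C), (F) and (I) have their prerequisites met. (C) is listed earlier, so (C) next.
Now (F) and (I) have their prerequisites met. (F) is listed earlier, so (F) next.
Ready: (A), (D) and (I). (A) is listed earlier → (A).
Now (D), (I) and (J) have their prerequisites met. (D) is listed earlier, so (D) next.
(I) and (J) are both available; (I) is listed earlier → (I).
Now (B) and (J) have their prerequisites met. (B) is listed earlier, so (B) next.
(J) needed (A), now all done → (J).
(G) is the only step now ready → (G).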